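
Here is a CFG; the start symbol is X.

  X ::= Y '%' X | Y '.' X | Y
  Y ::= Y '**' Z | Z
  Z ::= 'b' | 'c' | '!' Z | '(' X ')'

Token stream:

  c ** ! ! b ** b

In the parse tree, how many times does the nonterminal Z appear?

[X [Y [Y [Y [Z c]] ** [Z ! [Z ! [Z b]]]] ** [Z b]]]

5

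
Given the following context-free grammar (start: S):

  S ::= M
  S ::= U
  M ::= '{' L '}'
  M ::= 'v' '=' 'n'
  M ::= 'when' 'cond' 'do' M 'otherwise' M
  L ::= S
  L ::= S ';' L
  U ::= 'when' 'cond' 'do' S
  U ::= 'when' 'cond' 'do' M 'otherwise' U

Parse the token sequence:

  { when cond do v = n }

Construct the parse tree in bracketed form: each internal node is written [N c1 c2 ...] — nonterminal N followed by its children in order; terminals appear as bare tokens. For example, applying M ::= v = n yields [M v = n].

[S [M { [L [S [U when cond do [S [M v = n]]]]] }]]

S
M
{ L }
{ S }
{ U }
{ when cond do S }
{ when cond do M }
{ when cond do v = n }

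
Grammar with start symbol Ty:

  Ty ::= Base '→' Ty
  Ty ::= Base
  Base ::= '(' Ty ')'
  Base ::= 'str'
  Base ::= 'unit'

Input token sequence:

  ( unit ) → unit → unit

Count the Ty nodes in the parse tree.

[Ty [Base ( [Ty [Base unit]] )] → [Ty [Base unit] → [Ty [Base unit]]]]

4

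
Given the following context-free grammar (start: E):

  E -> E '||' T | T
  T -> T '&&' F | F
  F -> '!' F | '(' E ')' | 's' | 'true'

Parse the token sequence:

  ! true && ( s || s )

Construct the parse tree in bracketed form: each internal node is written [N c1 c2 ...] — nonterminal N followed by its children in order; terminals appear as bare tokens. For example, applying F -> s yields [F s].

E
T
T && F
F && F
! F && F
! true && F
! true && ( E )
! true && ( E || T )
! true && ( T || T )
! true && ( F || T )
! true && ( s || T )
! true && ( s || F )
! true && ( s || s )

[E [T [T [F ! [F true]]] && [F ( [E [E [T [F s]]] || [T [F s]]] )]]]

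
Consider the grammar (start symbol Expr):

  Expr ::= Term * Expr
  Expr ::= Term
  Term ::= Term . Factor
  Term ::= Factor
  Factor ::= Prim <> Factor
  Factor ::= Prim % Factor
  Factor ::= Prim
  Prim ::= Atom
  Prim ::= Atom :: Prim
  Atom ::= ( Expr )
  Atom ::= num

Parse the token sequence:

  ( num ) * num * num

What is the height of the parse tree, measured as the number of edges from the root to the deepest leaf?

[Expr [Term [Factor [Prim [Atom ( [Expr [Term [Factor [Prim [Atom num]]]]] )]]]] * [Expr [Term [Factor [Prim [Atom num]]]] * [Expr [Term [Factor [Prim [Atom num]]]]]]]

10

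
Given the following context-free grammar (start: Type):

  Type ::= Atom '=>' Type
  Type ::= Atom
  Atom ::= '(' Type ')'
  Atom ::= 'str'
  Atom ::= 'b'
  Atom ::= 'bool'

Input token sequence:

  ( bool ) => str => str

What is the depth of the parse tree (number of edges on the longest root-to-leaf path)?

[Type [Atom ( [Type [Atom bool]] )] => [Type [Atom str] => [Type [Atom str]]]]

4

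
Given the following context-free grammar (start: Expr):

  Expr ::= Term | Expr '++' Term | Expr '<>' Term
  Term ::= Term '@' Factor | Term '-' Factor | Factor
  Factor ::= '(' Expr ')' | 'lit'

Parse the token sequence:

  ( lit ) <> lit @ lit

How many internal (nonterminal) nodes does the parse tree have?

[Expr [Expr [Term [Factor ( [Expr [Term [Factor lit]]] )]]] <> [Term [Term [Factor lit]] @ [Factor lit]]]

11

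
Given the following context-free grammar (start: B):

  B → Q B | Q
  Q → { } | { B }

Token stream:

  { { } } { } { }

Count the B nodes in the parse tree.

4

[B [Q { [B [Q { }]] }] [B [Q { }] [B [Q { }]]]]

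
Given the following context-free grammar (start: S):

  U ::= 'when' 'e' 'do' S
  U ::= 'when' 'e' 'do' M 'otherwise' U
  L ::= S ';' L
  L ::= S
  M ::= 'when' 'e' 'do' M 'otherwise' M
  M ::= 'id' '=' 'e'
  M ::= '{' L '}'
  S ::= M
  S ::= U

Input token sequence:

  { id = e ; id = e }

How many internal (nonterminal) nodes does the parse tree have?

8

[S [M { [L [S [M id = e]] ; [L [S [M id = e]]]] }]]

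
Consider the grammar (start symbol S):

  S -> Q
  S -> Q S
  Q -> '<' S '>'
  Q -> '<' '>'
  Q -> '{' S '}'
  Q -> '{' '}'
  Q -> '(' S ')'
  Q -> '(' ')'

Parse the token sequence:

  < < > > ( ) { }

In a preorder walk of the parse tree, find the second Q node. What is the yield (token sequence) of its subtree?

[S [Q < [S [Q < >]] >] [S [Q ( )] [S [Q { }]]]]

< >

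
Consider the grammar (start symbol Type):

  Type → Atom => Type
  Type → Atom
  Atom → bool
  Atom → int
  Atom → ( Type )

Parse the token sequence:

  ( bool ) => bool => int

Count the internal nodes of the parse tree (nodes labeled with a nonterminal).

8

[Type [Atom ( [Type [Atom bool]] )] => [Type [Atom bool] => [Type [Atom int]]]]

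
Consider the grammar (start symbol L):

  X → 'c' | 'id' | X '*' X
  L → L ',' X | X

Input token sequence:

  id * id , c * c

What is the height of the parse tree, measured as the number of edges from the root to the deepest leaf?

4

[L [L [X [X id] * [X id]]] , [X [X c] * [X c]]]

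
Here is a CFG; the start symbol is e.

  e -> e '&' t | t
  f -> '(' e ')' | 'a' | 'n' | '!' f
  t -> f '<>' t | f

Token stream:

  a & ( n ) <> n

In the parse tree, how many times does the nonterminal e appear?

3

[e [e [t [f a]]] & [t [f ( [e [t [f n]]] )] <> [t [f n]]]]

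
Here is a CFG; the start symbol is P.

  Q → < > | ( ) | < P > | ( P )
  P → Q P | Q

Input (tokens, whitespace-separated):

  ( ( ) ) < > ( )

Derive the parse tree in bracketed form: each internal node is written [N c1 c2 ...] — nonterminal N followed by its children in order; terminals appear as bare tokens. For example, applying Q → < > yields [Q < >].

[P [Q ( [P [Q ( )]] )] [P [Q < >] [P [Q ( )]]]]

P
Q P
( P ) P
( Q ) P
( ( ) ) P
( ( ) ) Q P
( ( ) ) < > P
( ( ) ) < > Q
( ( ) ) < > ( )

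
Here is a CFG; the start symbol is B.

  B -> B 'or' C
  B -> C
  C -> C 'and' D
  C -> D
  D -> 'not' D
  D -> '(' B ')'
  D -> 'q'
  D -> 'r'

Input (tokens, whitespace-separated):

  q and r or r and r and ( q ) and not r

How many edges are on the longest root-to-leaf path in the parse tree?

[B [B [C [C [D q]] and [D r]]] or [C [C [C [C [D r]] and [D r]] and [D ( [B [C [D q]]] )]] and [D not [D r]]]]

7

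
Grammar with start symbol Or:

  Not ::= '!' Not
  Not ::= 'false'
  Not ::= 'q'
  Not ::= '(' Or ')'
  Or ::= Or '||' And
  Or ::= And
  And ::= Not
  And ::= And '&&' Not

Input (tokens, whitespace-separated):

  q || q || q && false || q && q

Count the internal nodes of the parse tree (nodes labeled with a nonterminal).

[Or [Or [Or [Or [And [Not q]]] || [And [Not q]]] || [And [And [Not q]] && [Not false]]] || [And [And [Not q]] && [Not q]]]

16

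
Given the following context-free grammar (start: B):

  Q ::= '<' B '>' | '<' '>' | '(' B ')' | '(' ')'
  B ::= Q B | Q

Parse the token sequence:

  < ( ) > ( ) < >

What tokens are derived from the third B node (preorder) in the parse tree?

[B [Q < [B [Q ( )]] >] [B [Q ( )] [B [Q < >]]]]

( ) < >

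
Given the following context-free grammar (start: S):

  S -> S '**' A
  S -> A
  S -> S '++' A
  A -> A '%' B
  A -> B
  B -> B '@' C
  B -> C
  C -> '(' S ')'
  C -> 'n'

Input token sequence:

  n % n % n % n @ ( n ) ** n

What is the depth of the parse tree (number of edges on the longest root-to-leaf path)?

9

[S [S [A [A [A [A [B [C n]]] % [B [C n]]] % [B [C n]]] % [B [B [C n]] @ [C ( [S [A [B [C n]]]] )]]]] ** [A [B [C n]]]]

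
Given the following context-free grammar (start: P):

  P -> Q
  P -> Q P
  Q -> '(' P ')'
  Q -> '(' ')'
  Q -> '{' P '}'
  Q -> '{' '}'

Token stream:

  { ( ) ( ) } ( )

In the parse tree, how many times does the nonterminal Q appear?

4

[P [Q { [P [Q ( )] [P [Q ( )]]] }] [P [Q ( )]]]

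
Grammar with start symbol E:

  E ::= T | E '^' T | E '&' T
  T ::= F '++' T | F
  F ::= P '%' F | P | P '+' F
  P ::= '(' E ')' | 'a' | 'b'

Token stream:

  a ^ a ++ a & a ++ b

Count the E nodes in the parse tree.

3

[E [E [E [T [F [P a]]]] ^ [T [F [P a]] ++ [T [F [P a]]]]] & [T [F [P a]] ++ [T [F [P b]]]]]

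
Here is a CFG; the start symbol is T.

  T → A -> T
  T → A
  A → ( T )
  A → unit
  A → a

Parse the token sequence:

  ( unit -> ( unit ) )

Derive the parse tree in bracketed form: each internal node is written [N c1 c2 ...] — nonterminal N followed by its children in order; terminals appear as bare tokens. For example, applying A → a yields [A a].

T
A
( T )
( A -> T )
( unit -> T )
( unit -> A )
( unit -> ( T ) )
( unit -> ( A ) )
( unit -> ( unit ) )

[T [A ( [T [A unit] -> [T [A ( [T [A unit]] )]]] )]]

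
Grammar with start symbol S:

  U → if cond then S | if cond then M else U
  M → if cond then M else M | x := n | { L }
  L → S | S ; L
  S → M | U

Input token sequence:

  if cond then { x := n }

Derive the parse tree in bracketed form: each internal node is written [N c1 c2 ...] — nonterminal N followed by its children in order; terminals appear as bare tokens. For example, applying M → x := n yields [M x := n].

S
U
if cond then S
if cond then M
if cond then { L }
if cond then { S }
if cond then { M }
if cond then { x := n }

[S [U if cond then [S [M { [L [S [M x := n]]] }]]]]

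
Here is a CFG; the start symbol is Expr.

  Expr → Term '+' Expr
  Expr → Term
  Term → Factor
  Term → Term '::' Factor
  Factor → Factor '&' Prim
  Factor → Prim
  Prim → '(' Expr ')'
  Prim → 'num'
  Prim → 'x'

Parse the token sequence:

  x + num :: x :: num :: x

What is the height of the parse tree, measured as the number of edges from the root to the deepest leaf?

8

[Expr [Term [Factor [Prim x]]] + [Expr [Term [Term [Term [Term [Factor [Prim num]]] :: [Factor [Prim x]]] :: [Factor [Prim num]]] :: [Factor [Prim x]]]]]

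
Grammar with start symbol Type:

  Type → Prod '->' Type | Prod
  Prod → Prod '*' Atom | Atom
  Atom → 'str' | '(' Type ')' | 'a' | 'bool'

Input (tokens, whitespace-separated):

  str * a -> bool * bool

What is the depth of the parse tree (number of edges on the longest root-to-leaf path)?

[Type [Prod [Prod [Atom str]] * [Atom a]] -> [Type [Prod [Prod [Atom bool]] * [Atom bool]]]]

5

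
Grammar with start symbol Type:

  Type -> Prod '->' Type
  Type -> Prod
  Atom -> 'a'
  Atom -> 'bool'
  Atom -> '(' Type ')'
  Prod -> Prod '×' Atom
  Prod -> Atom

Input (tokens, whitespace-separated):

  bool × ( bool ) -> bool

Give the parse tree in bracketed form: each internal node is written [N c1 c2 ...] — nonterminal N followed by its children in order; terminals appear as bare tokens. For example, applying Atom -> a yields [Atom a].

Type
Prod -> Type
Prod × Atom -> Type
Atom × Atom -> Type
bool × Atom -> Type
bool × ( Type ) -> Type
bool × ( Prod ) -> Type
bool × ( Atom ) -> Type
bool × ( bool ) -> Type
bool × ( bool ) -> Prod
bool × ( bool ) -> Atom
bool × ( bool ) -> bool

[Type [Prod [Prod [Atom bool]] × [Atom ( [Type [Prod [Atom bool]]] )]] -> [Type [Prod [Atom bool]]]]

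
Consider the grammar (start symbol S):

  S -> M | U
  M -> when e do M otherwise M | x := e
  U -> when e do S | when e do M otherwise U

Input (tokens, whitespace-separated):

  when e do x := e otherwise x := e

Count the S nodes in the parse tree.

1

[S [M when e do [M x := e] otherwise [M x := e]]]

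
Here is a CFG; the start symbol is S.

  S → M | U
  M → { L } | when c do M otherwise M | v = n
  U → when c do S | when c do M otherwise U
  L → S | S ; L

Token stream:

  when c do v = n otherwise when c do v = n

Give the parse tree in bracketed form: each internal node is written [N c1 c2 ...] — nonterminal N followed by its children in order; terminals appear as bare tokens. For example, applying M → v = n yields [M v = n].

S
U
when c do M otherwise U
when c do v = n otherwise U
when c do v = n otherwise when c do S
when c do v = n otherwise when c do M
when c do v = n otherwise when c do v = n

[S [U when c do [M v = n] otherwise [U when c do [S [M v = n]]]]]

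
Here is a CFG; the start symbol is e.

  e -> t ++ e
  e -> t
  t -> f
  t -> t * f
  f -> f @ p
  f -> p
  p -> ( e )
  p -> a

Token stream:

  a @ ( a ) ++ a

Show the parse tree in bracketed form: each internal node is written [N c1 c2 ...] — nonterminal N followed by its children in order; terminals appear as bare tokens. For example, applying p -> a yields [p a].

e
t ++ e
f ++ e
f @ p ++ e
p @ p ++ e
a @ p ++ e
a @ ( e ) ++ e
a @ ( t ) ++ e
a @ ( f ) ++ e
a @ ( p ) ++ e
a @ ( a ) ++ e
a @ ( a ) ++ t
a @ ( a ) ++ f
a @ ( a ) ++ p
a @ ( a ) ++ a

[e [t [f [f [p a]] @ [p ( [e [t [f [p a]]]] )]]] ++ [e [t [f [p a]]]]]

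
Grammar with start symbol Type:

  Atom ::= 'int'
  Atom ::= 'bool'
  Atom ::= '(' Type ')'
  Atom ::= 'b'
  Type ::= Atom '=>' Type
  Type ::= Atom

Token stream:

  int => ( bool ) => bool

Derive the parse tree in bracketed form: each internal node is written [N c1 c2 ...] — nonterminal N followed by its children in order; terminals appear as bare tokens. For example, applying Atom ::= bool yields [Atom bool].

Type
Atom => Type
int => Type
int => Atom => Type
int => ( Type ) => Type
int => ( Atom ) => Type
int => ( bool ) => Type
int => ( bool ) => Atom
int => ( bool ) => bool

[Type [Atom int] => [Type [Atom ( [Type [Atom bool]] )] => [Type [Atom bool]]]]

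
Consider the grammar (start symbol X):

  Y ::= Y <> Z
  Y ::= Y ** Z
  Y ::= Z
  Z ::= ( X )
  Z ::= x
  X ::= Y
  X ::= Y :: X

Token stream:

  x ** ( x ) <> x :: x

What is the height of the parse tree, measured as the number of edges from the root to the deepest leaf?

7

[X [Y [Y [Y [Z x]] ** [Z ( [X [Y [Z x]]] )]] <> [Z x]] :: [X [Y [Z x]]]]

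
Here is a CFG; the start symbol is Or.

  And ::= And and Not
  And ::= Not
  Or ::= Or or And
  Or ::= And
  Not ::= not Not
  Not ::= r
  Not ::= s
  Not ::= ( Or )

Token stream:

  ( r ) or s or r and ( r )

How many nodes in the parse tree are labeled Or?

5

[Or [Or [Or [And [Not ( [Or [And [Not r]]] )]]] or [And [Not s]]] or [And [And [Not r]] and [Not ( [Or [And [Not r]]] )]]]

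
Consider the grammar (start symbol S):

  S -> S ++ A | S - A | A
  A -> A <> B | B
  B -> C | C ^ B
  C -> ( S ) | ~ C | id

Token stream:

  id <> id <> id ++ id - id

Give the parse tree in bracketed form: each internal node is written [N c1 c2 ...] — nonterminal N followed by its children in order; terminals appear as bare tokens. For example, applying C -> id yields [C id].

[S [S [S [A [A [A [B [C id]]] <> [B [C id]]] <> [B [C id]]]] ++ [A [B [C id]]]] - [A [B [C id]]]]

S
S - A
S ++ A - A
A ++ A - A
A <> B ++ A - A
A <> B <> B ++ A - A
B <> B <> B ++ A - A
C <> B <> B ++ A - A
id <> B <> B ++ A - A
id <> C <> B ++ A - A
id <> id <> B ++ A - A
id <> id <> C ++ A - A
id <> id <> id ++ A - A
id <> id <> id ++ B - A
id <> id <> id ++ C - A
id <> id <> id ++ id - A
id <> id <> id ++ id - B
id <> id <> id ++ id - C
id <> id <> id ++ id - id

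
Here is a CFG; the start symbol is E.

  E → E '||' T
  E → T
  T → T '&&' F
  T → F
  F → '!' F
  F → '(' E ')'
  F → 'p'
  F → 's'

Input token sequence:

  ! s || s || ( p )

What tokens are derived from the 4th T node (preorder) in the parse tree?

[E [E [E [T [F ! [F s]]]] || [T [F s]]] || [T [F ( [E [T [F p]]] )]]]

p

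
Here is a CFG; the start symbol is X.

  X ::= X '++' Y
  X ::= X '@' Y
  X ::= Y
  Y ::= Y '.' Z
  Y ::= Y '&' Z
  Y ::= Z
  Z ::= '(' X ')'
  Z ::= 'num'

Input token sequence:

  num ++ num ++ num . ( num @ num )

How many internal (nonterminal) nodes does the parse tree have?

[X [X [X [Y [Z num]]] ++ [Y [Z num]]] ++ [Y [Y [Z num]] . [Z ( [X [X [Y [Z num]]] @ [Y [Z num]]] )]]]

17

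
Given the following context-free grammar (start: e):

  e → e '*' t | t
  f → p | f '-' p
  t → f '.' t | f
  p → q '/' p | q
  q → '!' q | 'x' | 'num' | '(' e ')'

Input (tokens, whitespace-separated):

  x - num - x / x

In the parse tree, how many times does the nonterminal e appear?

1

[e [t [f [f [f [p [q x]]] - [p [q num]]] - [p [q x] / [p [q x]]]]]]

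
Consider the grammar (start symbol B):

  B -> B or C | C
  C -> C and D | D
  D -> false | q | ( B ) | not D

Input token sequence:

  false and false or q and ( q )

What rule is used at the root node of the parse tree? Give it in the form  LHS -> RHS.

B -> B or C

[B [B [C [C [D false]] and [D false]]] or [C [C [D q]] and [D ( [B [C [D q]]] )]]]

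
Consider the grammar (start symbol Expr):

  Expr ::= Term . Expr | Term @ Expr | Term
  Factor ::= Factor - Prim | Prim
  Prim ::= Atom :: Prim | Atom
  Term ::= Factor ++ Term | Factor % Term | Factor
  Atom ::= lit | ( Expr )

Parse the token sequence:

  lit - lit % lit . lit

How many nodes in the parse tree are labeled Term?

3

[Expr [Term [Factor [Factor [Prim [Atom lit]]] - [Prim [Atom lit]]] % [Term [Factor [Prim [Atom lit]]]]] . [Expr [Term [Factor [Prim [Atom lit]]]]]]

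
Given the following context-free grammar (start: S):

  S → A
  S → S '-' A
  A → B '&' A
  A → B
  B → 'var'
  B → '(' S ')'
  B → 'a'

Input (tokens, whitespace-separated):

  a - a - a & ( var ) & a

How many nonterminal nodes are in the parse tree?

16

[S [S [S [A [B a]]] - [A [B a]]] - [A [B a] & [A [B ( [S [A [B var]]] )] & [A [B a]]]]]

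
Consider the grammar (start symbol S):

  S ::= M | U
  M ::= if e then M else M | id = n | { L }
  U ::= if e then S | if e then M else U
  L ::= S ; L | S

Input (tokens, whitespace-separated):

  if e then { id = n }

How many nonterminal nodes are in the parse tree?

[S [U if e then [S [M { [L [S [M id = n]]] }]]]]

7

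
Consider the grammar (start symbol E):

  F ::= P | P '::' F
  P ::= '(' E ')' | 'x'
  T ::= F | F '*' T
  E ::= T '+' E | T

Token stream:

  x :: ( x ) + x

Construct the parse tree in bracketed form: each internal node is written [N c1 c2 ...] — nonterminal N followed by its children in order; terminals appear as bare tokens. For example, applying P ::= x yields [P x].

[E [T [F [P x] :: [F [P ( [E [T [F [P x]]]] )]]]] + [E [T [F [P x]]]]]

E
T + E
F + E
P :: F + E
x :: F + E
x :: P + E
x :: ( E ) + E
x :: ( T ) + E
x :: ( F ) + E
x :: ( P ) + E
x :: ( x ) + E
x :: ( x ) + T
x :: ( x ) + F
x :: ( x ) + P
x :: ( x ) + x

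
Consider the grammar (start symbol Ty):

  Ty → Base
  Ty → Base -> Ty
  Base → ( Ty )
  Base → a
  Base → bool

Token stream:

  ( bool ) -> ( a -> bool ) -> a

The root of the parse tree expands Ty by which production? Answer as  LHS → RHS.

[Ty [Base ( [Ty [Base bool]] )] -> [Ty [Base ( [Ty [Base a] -> [Ty [Base bool]]] )] -> [Ty [Base a]]]]

Ty → Base -> Ty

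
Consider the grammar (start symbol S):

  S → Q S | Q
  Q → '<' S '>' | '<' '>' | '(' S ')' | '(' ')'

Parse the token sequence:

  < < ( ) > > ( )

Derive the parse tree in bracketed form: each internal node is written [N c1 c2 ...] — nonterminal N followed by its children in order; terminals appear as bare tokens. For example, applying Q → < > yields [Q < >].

[S [Q < [S [Q < [S [Q ( )]] >]] >] [S [Q ( )]]]

S
Q S
< S > S
< Q > S
< < S > > S
< < Q > > S
< < ( ) > > S
< < ( ) > > Q
< < ( ) > > ( )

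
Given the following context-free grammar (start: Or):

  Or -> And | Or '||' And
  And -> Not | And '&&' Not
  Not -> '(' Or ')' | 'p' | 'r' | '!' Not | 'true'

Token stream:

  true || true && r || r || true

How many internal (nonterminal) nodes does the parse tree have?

[Or [Or [Or [Or [And [Not true]]] || [And [And [Not true]] && [Not r]]] || [And [Not r]]] || [And [Not true]]]

14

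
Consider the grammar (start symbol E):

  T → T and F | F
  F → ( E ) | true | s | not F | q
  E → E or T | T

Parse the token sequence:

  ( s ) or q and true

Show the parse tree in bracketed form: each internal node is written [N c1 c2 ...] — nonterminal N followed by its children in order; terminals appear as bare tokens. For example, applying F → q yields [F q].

E
E or T
T or T
F or T
( E ) or T
( T ) or T
( F ) or T
( s ) or T
( s ) or T and F
( s ) or F and F
( s ) or q and F
( s ) or q and true

[E [E [T [F ( [E [T [F s]]] )]]] or [T [T [F q]] and [F true]]]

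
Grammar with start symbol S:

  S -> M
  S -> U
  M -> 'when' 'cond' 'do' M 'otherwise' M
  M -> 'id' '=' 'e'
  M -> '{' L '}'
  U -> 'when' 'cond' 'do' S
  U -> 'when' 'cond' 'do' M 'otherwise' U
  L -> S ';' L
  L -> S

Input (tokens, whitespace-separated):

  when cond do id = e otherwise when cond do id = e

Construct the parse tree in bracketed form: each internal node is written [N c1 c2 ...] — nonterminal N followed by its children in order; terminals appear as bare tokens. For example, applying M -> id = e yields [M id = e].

S
U
when cond do M otherwise U
when cond do id = e otherwise U
when cond do id = e otherwise when cond do S
when cond do id = e otherwise when cond do M
when cond do id = e otherwise when cond do id = e

[S [U when cond do [M id = e] otherwise [U when cond do [S [M id = e]]]]]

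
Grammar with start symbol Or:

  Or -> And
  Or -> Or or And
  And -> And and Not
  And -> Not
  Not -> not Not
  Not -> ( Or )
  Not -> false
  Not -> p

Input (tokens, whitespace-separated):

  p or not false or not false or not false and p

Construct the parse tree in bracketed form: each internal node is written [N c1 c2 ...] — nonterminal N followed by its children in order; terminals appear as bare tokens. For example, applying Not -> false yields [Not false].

[Or [Or [Or [Or [And [Not p]]] or [And [Not not [Not false]]]] or [And [Not not [Not false]]]] or [And [And [Not not [Not false]]] and [Not p]]]

Or
Or or And
Or or And or And
Or or And or And or And
And or And or And or And
Not or And or And or And
p or And or And or And
p or Not or And or And
p or not Not or And or And
p or not false or And or And
p or not false or Not or And
p or not false or not Not or And
p or not false or not false or And
p or not false or not false or And and Not
p or not false or not false or Not and Not
p or not false or not false or not Not and Not
p or not false or not false or not false and Not
p or not false or not false or not false and p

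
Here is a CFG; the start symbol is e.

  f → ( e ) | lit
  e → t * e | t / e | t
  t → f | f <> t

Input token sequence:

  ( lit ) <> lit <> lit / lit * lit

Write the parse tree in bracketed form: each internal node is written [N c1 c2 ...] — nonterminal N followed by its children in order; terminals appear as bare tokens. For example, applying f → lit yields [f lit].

e
t / e
f <> t / e
( e ) <> t / e
( t ) <> t / e
( f ) <> t / e
( lit ) <> t / e
( lit ) <> f <> t / e
( lit ) <> lit <> t / e
( lit ) <> lit <> f / e
( lit ) <> lit <> lit / e
( lit ) <> lit <> lit / t * e
( lit ) <> lit <> lit / f * e
( lit ) <> lit <> lit / lit * e
( lit ) <> lit <> lit / lit * t
( lit ) <> lit <> lit / lit * f
( lit ) <> lit <> lit / lit * lit

[e [t [f ( [e [t [f lit]]] )] <> [t [f lit] <> [t [f lit]]]] / [e [t [f lit]] * [e [t [f lit]]]]]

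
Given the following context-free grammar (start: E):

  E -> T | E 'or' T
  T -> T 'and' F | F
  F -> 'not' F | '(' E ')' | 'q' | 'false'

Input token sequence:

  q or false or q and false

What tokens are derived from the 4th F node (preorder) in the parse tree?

false

[E [E [E [T [F q]]] or [T [F false]]] or [T [T [F q]] and [F false]]]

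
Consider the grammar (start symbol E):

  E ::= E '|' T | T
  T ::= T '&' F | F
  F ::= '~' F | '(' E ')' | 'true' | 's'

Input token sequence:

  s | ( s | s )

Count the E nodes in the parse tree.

4

[E [E [T [F s]]] | [T [F ( [E [E [T [F s]]] | [T [F s]]] )]]]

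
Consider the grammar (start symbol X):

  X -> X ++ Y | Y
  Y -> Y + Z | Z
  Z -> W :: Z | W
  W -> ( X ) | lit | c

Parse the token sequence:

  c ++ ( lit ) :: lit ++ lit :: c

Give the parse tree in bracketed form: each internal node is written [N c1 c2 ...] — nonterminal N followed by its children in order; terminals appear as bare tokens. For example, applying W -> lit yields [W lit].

[X [X [X [Y [Z [W c]]]] ++ [Y [Z [W ( [X [Y [Z [W lit]]]] )] :: [Z [W lit]]]]] ++ [Y [Z [W lit] :: [Z [W c]]]]]

X
X ++ Y
X ++ Y ++ Y
Y ++ Y ++ Y
Z ++ Y ++ Y
W ++ Y ++ Y
c ++ Y ++ Y
c ++ Z ++ Y
c ++ W :: Z ++ Y
c ++ ( X ) :: Z ++ Y
c ++ ( Y ) :: Z ++ Y
c ++ ( Z ) :: Z ++ Y
c ++ ( W ) :: Z ++ Y
c ++ ( lit ) :: Z ++ Y
c ++ ( lit ) :: W ++ Y
c ++ ( lit ) :: lit ++ Y
c ++ ( lit ) :: lit ++ Z
c ++ ( lit ) :: lit ++ W :: Z
c ++ ( lit ) :: lit ++ lit :: Z
c ++ ( lit ) :: lit ++ lit :: W
c ++ ( lit ) :: lit ++ lit :: c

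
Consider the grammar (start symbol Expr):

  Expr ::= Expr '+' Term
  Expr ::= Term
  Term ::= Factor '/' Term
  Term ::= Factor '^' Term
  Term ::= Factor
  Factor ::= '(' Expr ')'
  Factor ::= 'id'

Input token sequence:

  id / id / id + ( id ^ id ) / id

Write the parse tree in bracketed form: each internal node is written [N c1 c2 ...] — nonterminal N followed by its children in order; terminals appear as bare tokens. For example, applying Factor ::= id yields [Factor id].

Expr
Expr + Term
Term + Term
Factor / Term + Term
id / Term + Term
id / Factor / Term + Term
id / id / Term + Term
id / id / Factor + Term
id / id / id + Term
id / id / id + Factor / Term
id / id / id + ( Expr ) / Term
id / id / id + ( Term ) / Term
id / id / id + ( Factor ^ Term ) / Term
id / id / id + ( id ^ Term ) / Term
id / id / id + ( id ^ Factor ) / Term
id / id / id + ( id ^ id ) / Term
id / id / id + ( id ^ id ) / Factor
id / id / id + ( id ^ id ) / id

[Expr [Expr [Term [Factor id] / [Term [Factor id] / [Term [Factor id]]]]] + [Term [Factor ( [Expr [Term [Factor id] ^ [Term [Factor id]]]] )] / [Term [Factor id]]]]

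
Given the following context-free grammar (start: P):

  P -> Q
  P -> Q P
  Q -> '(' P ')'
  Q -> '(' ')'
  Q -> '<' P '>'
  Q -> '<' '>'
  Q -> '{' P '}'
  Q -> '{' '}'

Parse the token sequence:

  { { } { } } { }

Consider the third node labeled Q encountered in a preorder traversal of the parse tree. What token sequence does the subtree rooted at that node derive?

{ }

[P [Q { [P [Q { }] [P [Q { }]]] }] [P [Q { }]]]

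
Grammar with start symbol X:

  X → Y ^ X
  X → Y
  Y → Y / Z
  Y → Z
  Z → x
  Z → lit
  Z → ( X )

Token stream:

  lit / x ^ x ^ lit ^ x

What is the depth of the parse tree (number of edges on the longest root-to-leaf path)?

[X [Y [Y [Z lit]] / [Z x]] ^ [X [Y [Z x]] ^ [X [Y [Z lit]] ^ [X [Y [Z x]]]]]]

6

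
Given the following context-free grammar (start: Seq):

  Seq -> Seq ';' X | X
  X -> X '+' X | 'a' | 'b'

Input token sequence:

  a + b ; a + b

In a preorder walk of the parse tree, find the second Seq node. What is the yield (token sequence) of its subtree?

a + b

[Seq [Seq [X [X a] + [X b]]] ; [X [X a] + [X b]]]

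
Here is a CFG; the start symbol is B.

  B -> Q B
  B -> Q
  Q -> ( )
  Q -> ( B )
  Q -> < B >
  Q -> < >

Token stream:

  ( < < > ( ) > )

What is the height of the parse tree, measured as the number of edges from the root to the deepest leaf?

[B [Q ( [B [Q < [B [Q < >] [B [Q ( )]]] >]] )]]

7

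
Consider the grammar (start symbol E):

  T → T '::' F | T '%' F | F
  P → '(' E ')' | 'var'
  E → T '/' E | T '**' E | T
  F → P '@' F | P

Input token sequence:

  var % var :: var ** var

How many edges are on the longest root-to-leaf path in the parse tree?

6

[E [T [T [T [F [P var]]] % [F [P var]]] :: [F [P var]]] ** [E [T [F [P var]]]]]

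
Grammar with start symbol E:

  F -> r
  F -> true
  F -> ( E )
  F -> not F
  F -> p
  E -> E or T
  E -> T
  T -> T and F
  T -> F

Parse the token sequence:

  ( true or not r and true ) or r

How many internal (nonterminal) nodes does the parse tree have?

[E [E [T [F ( [E [E [T [F true]]] or [T [T [F not [F r]]] and [F true]]] )]]] or [T [F r]]]

15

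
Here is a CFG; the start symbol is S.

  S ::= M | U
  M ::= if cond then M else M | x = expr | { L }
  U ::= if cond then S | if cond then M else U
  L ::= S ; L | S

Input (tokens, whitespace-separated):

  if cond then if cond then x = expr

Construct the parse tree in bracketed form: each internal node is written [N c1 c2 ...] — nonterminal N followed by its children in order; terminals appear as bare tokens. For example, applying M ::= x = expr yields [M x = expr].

S
U
if cond then S
if cond then U
if cond then if cond then S
if cond then if cond then M
if cond then if cond then x = expr

[S [U if cond then [S [U if cond then [S [M x = expr]]]]]]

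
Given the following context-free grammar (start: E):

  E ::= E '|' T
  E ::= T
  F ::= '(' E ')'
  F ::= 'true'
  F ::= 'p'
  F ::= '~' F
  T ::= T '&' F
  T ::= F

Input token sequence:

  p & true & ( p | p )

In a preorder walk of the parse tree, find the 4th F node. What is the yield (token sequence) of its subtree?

[E [T [T [T [F p]] & [F true]] & [F ( [E [E [T [F p]]] | [T [F p]]] )]]]

p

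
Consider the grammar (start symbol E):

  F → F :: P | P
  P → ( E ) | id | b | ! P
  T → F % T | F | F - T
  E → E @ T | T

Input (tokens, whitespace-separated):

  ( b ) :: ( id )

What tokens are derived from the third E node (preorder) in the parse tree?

[E [T [F [F [P ( [E [T [F [P b]]]] )]] :: [P ( [E [T [F [P id]]]] )]]]]

id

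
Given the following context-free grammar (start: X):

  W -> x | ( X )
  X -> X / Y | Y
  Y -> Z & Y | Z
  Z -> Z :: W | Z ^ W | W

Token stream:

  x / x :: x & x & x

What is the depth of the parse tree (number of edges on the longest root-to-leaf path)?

6

[X [X [Y [Z [W x]]]] / [Y [Z [Z [W x]] :: [W x]] & [Y [Z [W x]] & [Y [Z [W x]]]]]]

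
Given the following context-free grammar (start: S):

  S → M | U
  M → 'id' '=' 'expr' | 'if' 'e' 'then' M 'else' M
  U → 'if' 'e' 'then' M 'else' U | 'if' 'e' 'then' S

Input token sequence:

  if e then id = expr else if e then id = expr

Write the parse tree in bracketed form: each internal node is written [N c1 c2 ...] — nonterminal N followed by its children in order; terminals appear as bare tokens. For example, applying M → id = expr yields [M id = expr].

[S [U if e then [M id = expr] else [U if e then [S [M id = expr]]]]]

S
U
if e then M else U
if e then id = expr else U
if e then id = expr else if e then S
if e then id = expr else if e then M
if e then id = expr else if e then id = expr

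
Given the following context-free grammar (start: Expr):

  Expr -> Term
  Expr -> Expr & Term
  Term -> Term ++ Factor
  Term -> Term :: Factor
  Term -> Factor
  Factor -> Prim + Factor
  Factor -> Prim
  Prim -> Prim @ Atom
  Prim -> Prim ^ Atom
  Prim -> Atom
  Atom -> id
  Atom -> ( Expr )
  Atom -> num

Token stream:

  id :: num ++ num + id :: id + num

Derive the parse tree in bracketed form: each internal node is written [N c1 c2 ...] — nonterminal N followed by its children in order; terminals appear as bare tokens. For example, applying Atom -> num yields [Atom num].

[Expr [Term [Term [Term [Term [Factor [Prim [Atom id]]]] :: [Factor [Prim [Atom num]]]] ++ [Factor [Prim [Atom num]] + [Factor [Prim [Atom id]]]]] :: [Factor [Prim [Atom id]] + [Factor [Prim [Atom num]]]]]]

Expr
Term
Term :: Factor
Term ++ Factor :: Factor
Term :: Factor ++ Factor :: Factor
Factor :: Factor ++ Factor :: Factor
Prim :: Factor ++ Factor :: Factor
Atom :: Factor ++ Factor :: Factor
id :: Factor ++ Factor :: Factor
id :: Prim ++ Factor :: Factor
id :: Atom ++ Factor :: Factor
id :: num ++ Factor :: Factor
id :: num ++ Prim + Factor :: Factor
id :: num ++ Atom + Factor :: Factor
id :: num ++ num + Factor :: Factor
id :: num ++ num + Prim :: Factor
id :: num ++ num + Atom :: Factor
id :: num ++ num + id :: Factor
id :: num ++ num + id :: Prim + Factor
id :: num ++ num + id :: Atom + Factor
id :: num ++ num + id :: id + Factor
id :: num ++ num + id :: id + Prim
id :: num ++ num + id :: id + Atom
id :: num ++ num + id :: id + num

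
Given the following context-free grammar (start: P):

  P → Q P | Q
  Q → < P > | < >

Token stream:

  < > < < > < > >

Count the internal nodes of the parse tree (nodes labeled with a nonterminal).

8

[P [Q < >] [P [Q < [P [Q < >] [P [Q < >]]] >]]]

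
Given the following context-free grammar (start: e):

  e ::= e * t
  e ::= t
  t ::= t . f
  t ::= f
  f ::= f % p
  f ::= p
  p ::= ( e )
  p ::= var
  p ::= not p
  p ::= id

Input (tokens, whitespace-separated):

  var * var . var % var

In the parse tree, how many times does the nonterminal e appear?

[e [e [t [f [p var]]]] * [t [t [f [p var]]] . [f [f [p var]] % [p var]]]]

2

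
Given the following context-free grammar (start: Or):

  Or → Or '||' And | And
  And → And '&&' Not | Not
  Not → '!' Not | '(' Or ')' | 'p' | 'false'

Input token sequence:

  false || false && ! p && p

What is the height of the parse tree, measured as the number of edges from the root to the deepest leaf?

[Or [Or [And [Not false]]] || [And [And [And [Not false]] && [Not ! [Not p]]] && [Not p]]]

5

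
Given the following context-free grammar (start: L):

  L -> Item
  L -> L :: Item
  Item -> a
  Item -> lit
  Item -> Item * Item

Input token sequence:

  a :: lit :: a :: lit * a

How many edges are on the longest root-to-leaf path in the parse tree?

5

[L [L [L [L [Item a]] :: [Item lit]] :: [Item a]] :: [Item [Item lit] * [Item a]]]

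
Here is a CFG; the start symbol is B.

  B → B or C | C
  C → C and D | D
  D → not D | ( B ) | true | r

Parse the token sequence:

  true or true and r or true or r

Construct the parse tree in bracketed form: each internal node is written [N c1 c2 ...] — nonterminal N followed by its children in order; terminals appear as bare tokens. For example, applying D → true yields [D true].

B
B or C
B or C or C
B or C or C or C
C or C or C or C
D or C or C or C
true or C or C or C
true or C and D or C or C
true or D and D or C or C
true or true and D or C or C
true or true and r or C or C
true or true and r or D or C
true or true and r or true or C
true or true and r or true or D
true or true and r or true or r

[B [B [B [B [C [D true]]] or [C [C [D true]] and [D r]]] or [C [D true]]] or [C [D r]]]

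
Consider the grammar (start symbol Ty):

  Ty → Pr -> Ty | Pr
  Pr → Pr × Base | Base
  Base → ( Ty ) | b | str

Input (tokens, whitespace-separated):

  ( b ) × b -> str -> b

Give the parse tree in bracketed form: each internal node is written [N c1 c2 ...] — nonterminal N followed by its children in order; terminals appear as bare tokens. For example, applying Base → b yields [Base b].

[Ty [Pr [Pr [Base ( [Ty [Pr [Base b]]] )]] × [Base b]] -> [Ty [Pr [Base str]] -> [Ty [Pr [Base b]]]]]

Ty
Pr -> Ty
Pr × Base -> Ty
Base × Base -> Ty
( Ty ) × Base -> Ty
( Pr ) × Base -> Ty
( Base ) × Base -> Ty
( b ) × Base -> Ty
( b ) × b -> Ty
( b ) × b -> Pr -> Ty
( b ) × b -> Base -> Ty
( b ) × b -> str -> Ty
( b ) × b -> str -> Pr
( b ) × b -> str -> Base
( b ) × b -> str -> b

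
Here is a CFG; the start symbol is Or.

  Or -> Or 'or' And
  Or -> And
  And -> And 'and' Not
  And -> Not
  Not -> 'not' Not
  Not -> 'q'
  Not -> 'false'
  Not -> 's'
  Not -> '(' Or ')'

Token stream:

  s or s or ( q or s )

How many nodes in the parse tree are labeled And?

5

[Or [Or [Or [And [Not s]]] or [And [Not s]]] or [And [Not ( [Or [Or [And [Not q]]] or [And [Not s]]] )]]]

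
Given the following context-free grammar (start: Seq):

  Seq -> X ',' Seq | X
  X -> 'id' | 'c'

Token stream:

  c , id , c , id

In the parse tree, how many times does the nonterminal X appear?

[Seq [X c] , [Seq [X id] , [Seq [X c] , [Seq [X id]]]]]

4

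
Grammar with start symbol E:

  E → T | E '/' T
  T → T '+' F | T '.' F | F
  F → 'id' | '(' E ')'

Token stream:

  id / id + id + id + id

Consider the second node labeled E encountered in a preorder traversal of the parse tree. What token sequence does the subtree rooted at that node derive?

[E [E [T [F id]]] / [T [T [T [T [F id]] + [F id]] + [F id]] + [F id]]]

id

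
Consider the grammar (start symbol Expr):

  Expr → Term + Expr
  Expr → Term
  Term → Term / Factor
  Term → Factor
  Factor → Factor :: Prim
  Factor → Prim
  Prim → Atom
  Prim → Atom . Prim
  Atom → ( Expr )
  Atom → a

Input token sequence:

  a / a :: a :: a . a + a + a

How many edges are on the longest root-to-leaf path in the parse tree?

7

[Expr [Term [Term [Factor [Prim [Atom a]]]] / [Factor [Factor [Factor [Prim [Atom a]]] :: [Prim [Atom a]]] :: [Prim [Atom a] . [Prim [Atom a]]]]] + [Expr [Term [Factor [Prim [Atom a]]]] + [Expr [Term [Factor [Prim [Atom a]]]]]]]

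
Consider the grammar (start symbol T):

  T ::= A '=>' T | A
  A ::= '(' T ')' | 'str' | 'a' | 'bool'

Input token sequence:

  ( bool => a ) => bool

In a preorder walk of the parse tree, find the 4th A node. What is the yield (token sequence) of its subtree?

bool

[T [A ( [T [A bool] => [T [A a]]] )] => [T [A bool]]]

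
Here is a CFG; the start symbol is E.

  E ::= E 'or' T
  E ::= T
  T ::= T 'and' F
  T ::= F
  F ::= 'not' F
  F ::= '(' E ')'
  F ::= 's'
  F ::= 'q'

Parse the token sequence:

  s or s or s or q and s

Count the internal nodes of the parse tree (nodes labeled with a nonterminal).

[E [E [E [E [T [F s]]] or [T [F s]]] or [T [F s]]] or [T [T [F q]] and [F s]]]

14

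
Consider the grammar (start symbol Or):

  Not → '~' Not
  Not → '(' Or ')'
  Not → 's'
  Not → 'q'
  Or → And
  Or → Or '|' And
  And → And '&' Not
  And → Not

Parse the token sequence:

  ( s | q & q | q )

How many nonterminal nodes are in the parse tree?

14

[Or [And [Not ( [Or [Or [Or [And [Not s]]] | [And [And [Not q]] & [Not q]]] | [And [Not q]]] )]]]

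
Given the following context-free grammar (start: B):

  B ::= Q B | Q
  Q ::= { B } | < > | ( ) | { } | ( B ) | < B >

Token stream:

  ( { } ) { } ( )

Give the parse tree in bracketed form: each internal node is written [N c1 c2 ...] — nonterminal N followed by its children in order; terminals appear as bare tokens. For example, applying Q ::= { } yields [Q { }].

[B [Q ( [B [Q { }]] )] [B [Q { }] [B [Q ( )]]]]

B
Q B
( B ) B
( Q ) B
( { } ) B
( { } ) Q B
( { } ) { } B
( { } ) { } Q
( { } ) { } ( )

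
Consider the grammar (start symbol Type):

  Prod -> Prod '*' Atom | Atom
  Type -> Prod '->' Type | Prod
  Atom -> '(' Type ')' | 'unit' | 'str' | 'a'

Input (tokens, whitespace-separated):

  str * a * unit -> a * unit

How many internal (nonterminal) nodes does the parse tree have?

12

[Type [Prod [Prod [Prod [Atom str]] * [Atom a]] * [Atom unit]] -> [Type [Prod [Prod [Atom a]] * [Atom unit]]]]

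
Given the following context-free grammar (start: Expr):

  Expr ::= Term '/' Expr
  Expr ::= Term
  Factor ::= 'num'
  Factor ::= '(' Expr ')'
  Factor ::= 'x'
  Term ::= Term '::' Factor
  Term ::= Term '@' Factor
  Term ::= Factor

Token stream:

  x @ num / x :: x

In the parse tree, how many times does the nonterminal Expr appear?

2

[Expr [Term [Term [Factor x]] @ [Factor num]] / [Expr [Term [Term [Factor x]] :: [Factor x]]]]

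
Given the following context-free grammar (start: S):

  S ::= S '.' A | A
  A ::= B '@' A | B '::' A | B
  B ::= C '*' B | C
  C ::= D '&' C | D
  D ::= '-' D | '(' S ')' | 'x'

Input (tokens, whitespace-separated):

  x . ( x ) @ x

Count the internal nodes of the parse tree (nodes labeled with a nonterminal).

19

[S [S [A [B [C [D x]]]]] . [A [B [C [D ( [S [A [B [C [D x]]]]] )]]] @ [A [B [C [D x]]]]]]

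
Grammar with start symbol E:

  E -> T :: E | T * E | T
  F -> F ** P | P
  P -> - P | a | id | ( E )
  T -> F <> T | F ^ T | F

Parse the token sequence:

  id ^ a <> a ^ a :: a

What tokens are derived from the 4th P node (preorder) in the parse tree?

[E [T [F [P id]] ^ [T [F [P a]] <> [T [F [P a]] ^ [T [F [P a]]]]]] :: [E [T [F [P a]]]]]

a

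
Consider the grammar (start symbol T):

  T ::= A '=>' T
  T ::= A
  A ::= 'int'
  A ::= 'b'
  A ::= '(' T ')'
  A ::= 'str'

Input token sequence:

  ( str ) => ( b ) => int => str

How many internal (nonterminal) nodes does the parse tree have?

12

[T [A ( [T [A str]] )] => [T [A ( [T [A b]] )] => [T [A int] => [T [A str]]]]]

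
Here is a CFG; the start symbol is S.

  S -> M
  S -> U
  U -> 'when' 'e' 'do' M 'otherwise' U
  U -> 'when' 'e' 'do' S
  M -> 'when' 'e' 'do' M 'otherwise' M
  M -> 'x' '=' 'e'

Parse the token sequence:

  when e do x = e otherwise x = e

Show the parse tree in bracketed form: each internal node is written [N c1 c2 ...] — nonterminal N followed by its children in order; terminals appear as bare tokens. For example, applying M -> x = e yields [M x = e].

[S [M when e do [M x = e] otherwise [M x = e]]]

S
M
when e do M otherwise M
when e do x = e otherwise M
when e do x = e otherwise x = e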